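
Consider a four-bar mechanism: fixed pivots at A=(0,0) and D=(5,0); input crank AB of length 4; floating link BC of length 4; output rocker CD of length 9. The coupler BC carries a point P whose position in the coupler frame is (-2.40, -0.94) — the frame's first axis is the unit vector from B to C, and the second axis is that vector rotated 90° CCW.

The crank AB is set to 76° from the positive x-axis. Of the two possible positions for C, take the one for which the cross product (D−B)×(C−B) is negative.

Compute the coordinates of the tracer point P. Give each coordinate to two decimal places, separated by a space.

A=(0,0), D=(5.00,0)
B = A + 4.00·(cos76°, sin76°) = (0.9677, 3.8812)
|BD| = 5.5967
circle(B,4.00) ∩ circle(D,9.00): a=-3.0086, h=2.6359
  candidates: C₊=(0.6280,7.8667) cross=14.753; C₋=(-3.0279,4.0685) cross=-14.753
  mode - wants cross < 0 → take C=(-3.0279,4.0685) (cross=-14.753)
ex = (C−B)/|BC| = (-0.9989,0.0468); ey = (-0.0468,-0.9989)
P = B + -2.40·ex + -0.94·ey = (3.4091,4.7078)

3.41 4.71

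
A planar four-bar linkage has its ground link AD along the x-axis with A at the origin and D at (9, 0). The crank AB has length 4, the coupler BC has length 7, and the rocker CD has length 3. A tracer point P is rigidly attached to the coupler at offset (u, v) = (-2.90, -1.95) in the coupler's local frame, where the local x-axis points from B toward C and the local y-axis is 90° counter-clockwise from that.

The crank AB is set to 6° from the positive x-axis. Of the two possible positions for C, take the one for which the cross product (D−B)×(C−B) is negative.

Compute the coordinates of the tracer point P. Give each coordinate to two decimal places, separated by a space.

A=(0,0), D=(9.00,0)
B = A + 4.00·(cos6°, sin6°) = (3.9781, 0.4181)
|BD| = 5.0393
circle(B,7.00) ∩ circle(D,3.00): a=6.4885, h=2.6268
  candidates: C₊=(10.6621,2.4975) cross=13.237; C₋=(10.2262,-2.7379) cross=-13.237
  mode - wants cross < 0 → take C=(10.2262,-2.7379) (cross=-13.237)
ex = (C−B)/|BC| = (0.8926,-0.4509); ey = (0.4509,0.8926)
P = B + -2.90·ex + -1.95·ey = (0.5104,-0.0149)

0.51 -0.01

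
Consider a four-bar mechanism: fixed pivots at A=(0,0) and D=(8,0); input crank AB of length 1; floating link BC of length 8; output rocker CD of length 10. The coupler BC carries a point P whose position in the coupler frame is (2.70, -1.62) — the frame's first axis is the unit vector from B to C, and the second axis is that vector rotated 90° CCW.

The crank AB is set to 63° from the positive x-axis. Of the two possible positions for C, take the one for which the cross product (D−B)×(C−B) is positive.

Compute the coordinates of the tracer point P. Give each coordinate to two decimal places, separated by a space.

2.79 3.00

A=(0,0), D=(8.00,0)
B = A + 1.00·(cos63°, sin63°) = (0.4540, 0.8910)
|BD| = 7.5984
circle(B,8.00) ∩ circle(D,10.00): a=1.4303, h=7.8711
  candidates: C₊=(2.7974,8.5401) cross=59.808; C₋=(0.9514,-7.0935) cross=-59.808
  mode + wants cross > 0 → take C=(2.7974,8.5401) (cross=59.808)
ex = (C−B)/|BC| = (0.2929,0.9561); ey = (-0.9561,0.2929)
P = B + 2.70·ex + -1.62·ey = (2.7938,2.9980)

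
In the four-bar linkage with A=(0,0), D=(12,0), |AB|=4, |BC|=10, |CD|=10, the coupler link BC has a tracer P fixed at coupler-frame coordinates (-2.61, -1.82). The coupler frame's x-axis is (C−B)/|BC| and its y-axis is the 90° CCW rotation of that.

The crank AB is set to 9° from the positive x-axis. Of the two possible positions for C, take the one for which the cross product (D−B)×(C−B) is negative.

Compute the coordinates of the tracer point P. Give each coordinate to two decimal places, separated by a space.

A=(0,0), D=(12.00,0)
B = A + 4.00·(cos9°, sin9°) = (3.9508, 0.6257)
|BD| = 8.0735
circle(B,10.00) ∩ circle(D,10.00): a=4.0368, h=9.1490
  candidates: C₊=(8.6845,9.4344) cross=73.865; C₋=(7.2663,-8.8086) cross=-73.865
  mode - wants cross < 0 → take C=(7.2663,-8.8086) (cross=-73.865)
ex = (C−B)/|BC| = (0.3316,-0.9434); ey = (0.9434,0.3316)
P = B + -2.61·ex + -1.82·ey = (1.3683,2.4847)

1.37 2.48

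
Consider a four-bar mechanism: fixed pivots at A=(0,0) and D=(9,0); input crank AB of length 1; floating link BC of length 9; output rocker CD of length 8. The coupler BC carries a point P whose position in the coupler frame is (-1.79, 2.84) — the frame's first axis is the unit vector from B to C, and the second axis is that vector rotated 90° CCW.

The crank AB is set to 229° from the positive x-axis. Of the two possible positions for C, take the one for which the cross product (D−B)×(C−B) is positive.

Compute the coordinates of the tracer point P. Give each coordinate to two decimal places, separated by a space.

-4.01 -0.59

A=(0,0), D=(9.00,0)
B = A + 1.00·(cos229°, sin229°) = (-0.6561, -0.7547)
|BD| = 9.6855
circle(B,9.00) ∩ circle(D,8.00): a=5.7204, h=6.9482
  candidates: C₊=(4.5055,6.6181) cross=67.297; C₋=(5.5883,-7.2360) cross=-67.297
  mode + wants cross > 0 → take C=(4.5055,6.6181) (cross=67.297)
ex = (C−B)/|BC| = (0.5735,0.8192); ey = (-0.8192,0.5735)
P = B + -1.79·ex + 2.84·ey = (-4.0092,-0.5923)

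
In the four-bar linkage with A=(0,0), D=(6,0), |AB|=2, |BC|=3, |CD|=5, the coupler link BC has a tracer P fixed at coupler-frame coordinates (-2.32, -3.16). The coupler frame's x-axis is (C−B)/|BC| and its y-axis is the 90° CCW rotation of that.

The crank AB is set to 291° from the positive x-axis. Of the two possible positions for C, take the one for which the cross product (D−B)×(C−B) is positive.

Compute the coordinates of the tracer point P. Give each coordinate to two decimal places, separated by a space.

3.53 -4.59

A=(0,0), D=(6.00,0)
B = A + 2.00·(cos291°, sin291°) = (0.7167, -1.8672)
|BD| = 5.6035
circle(B,3.00) ∩ circle(D,5.00): a=1.3741, h=2.6668
  candidates: C₊=(1.1237,1.1051) cross=14.944; C₋=(2.9009,-3.9237) cross=-14.944
  mode + wants cross > 0 → take C=(1.1237,1.1051) (cross=14.944)
ex = (C−B)/|BC| = (0.1356,0.9908); ey = (-0.9908,0.1356)
P = B + -2.32·ex + -3.16·ey = (3.5328,-4.5943)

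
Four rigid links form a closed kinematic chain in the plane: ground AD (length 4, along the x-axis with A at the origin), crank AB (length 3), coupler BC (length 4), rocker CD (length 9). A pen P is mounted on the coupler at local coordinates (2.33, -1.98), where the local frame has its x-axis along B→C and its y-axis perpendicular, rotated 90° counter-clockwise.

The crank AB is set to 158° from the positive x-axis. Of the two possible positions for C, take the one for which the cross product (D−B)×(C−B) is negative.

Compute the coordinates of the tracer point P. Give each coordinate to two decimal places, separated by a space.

-5.63 0.01

A=(0,0), D=(4.00,0)
B = A + 3.00·(cos158°, sin158°) = (-2.7816, 1.1238)
|BD| = 6.8740
circle(B,4.00) ∩ circle(D,9.00): a=-1.2909, h=3.7860
  candidates: C₊=(-3.4361,5.0699) cross=26.025; C₋=(-4.6741,-2.4002) cross=-26.025
  mode - wants cross < 0 → take C=(-4.6741,-2.4002) (cross=-26.025)
ex = (C−B)/|BC| = (-0.4731,-0.8810); ey = (0.8810,-0.4731)
P = B + 2.33·ex + -1.98·ey = (-5.6283,0.0079)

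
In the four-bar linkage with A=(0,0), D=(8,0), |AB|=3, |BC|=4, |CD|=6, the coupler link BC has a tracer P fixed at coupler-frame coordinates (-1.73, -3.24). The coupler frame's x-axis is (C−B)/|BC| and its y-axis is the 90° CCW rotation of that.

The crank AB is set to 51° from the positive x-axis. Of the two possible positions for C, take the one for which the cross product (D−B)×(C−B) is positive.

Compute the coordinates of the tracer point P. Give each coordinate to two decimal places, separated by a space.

A=(0,0), D=(8.00,0)
B = A + 3.00·(cos51°, sin51°) = (1.8880, 2.3314)
|BD| = 6.5416
circle(B,4.00) ∩ circle(D,6.00): a=1.7421, h=3.6007
  candidates: C₊=(4.7990,5.0748) cross=23.554; C₋=(2.2324,-1.6537) cross=-23.554
  mode + wants cross > 0 → take C=(4.7990,5.0748) (cross=23.554)
ex = (C−B)/|BC| = (0.7278,0.6858); ey = (-0.6858,0.7278)
P = B + -1.73·ex + -3.24·ey = (2.8511,-1.2130)

2.85 -1.21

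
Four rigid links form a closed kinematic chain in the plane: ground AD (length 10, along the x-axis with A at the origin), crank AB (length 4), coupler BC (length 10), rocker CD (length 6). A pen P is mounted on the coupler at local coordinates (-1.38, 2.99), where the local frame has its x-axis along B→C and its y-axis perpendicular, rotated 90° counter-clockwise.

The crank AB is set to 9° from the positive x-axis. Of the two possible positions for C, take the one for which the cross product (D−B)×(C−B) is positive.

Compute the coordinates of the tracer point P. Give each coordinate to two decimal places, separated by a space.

A=(0,0), D=(10.00,0)
B = A + 4.00·(cos9°, sin9°) = (3.9508, 0.6257)
|BD| = 6.0815
circle(B,10.00) ∩ circle(D,6.00): a=8.3026, h=5.5738
  candidates: C₊=(12.7828,5.3156) cross=33.897; C₋=(11.6358,-5.7727) cross=-33.897
  mode + wants cross > 0 → take C=(12.7828,5.3156) (cross=33.897)
ex = (C−B)/|BC| = (0.8832,0.4690); ey = (-0.4690,0.8832)
P = B + -1.38·ex + 2.99·ey = (1.3296,2.6193)

1.33 2.62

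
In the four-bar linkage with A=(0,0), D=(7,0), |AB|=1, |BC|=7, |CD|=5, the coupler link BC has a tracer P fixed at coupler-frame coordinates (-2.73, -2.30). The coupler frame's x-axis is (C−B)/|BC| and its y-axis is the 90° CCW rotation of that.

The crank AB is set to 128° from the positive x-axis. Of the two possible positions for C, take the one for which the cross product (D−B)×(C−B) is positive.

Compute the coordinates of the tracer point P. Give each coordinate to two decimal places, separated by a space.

A=(0,0), D=(7.00,0)
B = A + 1.00·(cos128°, sin128°) = (-0.6157, 0.7880)
|BD| = 7.6563
circle(B,7.00) ∩ circle(D,5.00): a=5.3955, h=4.4597
  candidates: C₊=(5.2102,4.6687) cross=34.145; C₋=(4.2922,-4.2033) cross=-34.145
  mode + wants cross > 0 → take C=(5.2102,4.6687) (cross=34.145)
ex = (C−B)/|BC| = (0.8323,0.5544); ey = (-0.5544,0.8323)
P = B + -2.73·ex + -2.30·ey = (-1.6127,-2.6397)

-1.61 -2.64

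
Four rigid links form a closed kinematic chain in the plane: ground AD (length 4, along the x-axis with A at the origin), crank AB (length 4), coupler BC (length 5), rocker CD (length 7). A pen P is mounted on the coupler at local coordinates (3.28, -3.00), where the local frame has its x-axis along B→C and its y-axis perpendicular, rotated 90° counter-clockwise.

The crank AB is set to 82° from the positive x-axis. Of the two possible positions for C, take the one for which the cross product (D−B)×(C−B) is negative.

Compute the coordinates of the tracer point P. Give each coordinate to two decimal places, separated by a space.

A=(0,0), D=(4.00,0)
B = A + 4.00·(cos82°, sin82°) = (0.5567, 3.9611)
|BD| = 5.2485
circle(B,5.00) ∩ circle(D,7.00): a=0.3379, h=4.9886
  candidates: C₊=(4.5433,6.9789) cross=26.182; C₋=(-2.9866,0.4333) cross=-26.182
  mode - wants cross < 0 → take C=(-2.9866,0.4333) (cross=-26.182)
ex = (C−B)/|BC| = (-0.7087,-0.7056); ey = (0.7056,-0.7087)
P = B + 3.28·ex + -3.00·ey = (-3.8844,3.7728)

-3.88 3.77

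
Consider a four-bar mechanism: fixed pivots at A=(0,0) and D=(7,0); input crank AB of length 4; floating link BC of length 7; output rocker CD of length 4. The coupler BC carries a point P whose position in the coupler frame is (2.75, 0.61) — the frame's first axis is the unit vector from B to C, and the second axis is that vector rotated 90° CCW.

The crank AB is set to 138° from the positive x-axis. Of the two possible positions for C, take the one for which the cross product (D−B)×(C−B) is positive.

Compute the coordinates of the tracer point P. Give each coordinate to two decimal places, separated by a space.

-0.22 3.29

A=(0,0), D=(7.00,0)
B = A + 4.00·(cos138°, sin138°) = (-2.9726, 2.6765)
|BD| = 10.3255
circle(B,7.00) ∩ circle(D,4.00): a=6.7607, h=1.8145
  candidates: C₊=(4.0274,2.6765) cross=18.736; C₋=(3.0867,-0.8284) cross=-18.736
  mode + wants cross > 0 → take C=(4.0274,2.6765) (cross=18.736)
ex = (C−B)/|BC| = (1.0000,-0.0000); ey = (0.0000,1.0000)
P = B + 2.75·ex + 0.61·ey = (-0.2226,3.2865)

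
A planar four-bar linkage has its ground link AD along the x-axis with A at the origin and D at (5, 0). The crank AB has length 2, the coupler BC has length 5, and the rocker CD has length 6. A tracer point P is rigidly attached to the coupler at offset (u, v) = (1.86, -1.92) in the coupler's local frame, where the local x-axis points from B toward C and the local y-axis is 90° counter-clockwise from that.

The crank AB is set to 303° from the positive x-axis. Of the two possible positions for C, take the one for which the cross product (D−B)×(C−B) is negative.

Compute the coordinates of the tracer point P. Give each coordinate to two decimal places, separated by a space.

0.48 -4.28

A=(0,0), D=(5.00,0)
B = A + 2.00·(cos303°, sin303°) = (1.0893, -1.6773)
|BD| = 4.2553
circle(B,5.00) ∩ circle(D,6.00): a=0.8351, h=4.9298
  candidates: C₊=(-0.0864,3.1825) cross=20.977; C₋=(3.8000,-5.8788) cross=-20.977
  mode - wants cross < 0 → take C=(3.8000,-5.8788) (cross=-20.977)
ex = (C−B)/|BC| = (0.5421,-0.8403); ey = (0.8403,0.5421)
P = B + 1.86·ex + -1.92·ey = (0.4843,-4.2812)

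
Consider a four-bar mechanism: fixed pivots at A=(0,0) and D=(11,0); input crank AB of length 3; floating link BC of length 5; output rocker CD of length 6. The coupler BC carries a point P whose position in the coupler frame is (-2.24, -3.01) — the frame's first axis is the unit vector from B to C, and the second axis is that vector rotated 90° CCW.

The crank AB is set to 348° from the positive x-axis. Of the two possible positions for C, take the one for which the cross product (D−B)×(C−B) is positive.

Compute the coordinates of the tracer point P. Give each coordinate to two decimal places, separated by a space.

3.94 -4.24

A=(0,0), D=(11.00,0)
B = A + 3.00·(cos348°, sin348°) = (2.9344, -0.6237)
|BD| = 8.0896
circle(B,5.00) ∩ circle(D,6.00): a=3.3649, h=3.6983
  candidates: C₊=(6.0042,3.3230) cross=29.918; C₋=(6.5745,-4.0515) cross=-29.918
  mode + wants cross > 0 → take C=(6.0042,3.3230) (cross=29.918)
ex = (C−B)/|BC| = (0.6140,0.7893); ey = (-0.7893,0.6140)
P = B + -2.24·ex + -3.01·ey = (3.9351,-4.2399)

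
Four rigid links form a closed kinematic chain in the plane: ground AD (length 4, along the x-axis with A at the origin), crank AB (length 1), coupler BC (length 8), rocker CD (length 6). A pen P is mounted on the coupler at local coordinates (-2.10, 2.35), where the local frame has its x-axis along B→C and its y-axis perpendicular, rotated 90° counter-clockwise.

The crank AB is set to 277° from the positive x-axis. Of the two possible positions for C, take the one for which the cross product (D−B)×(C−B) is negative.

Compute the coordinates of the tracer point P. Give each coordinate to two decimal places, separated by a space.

-0.40 2.12

A=(0,0), D=(4.00,0)
B = A + 1.00·(cos277°, sin277°) = (0.1219, -0.9925)
|BD| = 4.0031
circle(B,8.00) ∩ circle(D,6.00): a=5.4988, h=5.8106
  candidates: C₊=(4.0083,6.0000) cross=23.261; C₋=(6.8897,-5.2583) cross=-23.261
  mode - wants cross < 0 → take C=(6.8897,-5.2583) (cross=-23.261)
ex = (C−B)/|BC| = (0.8460,-0.5332); ey = (0.5332,0.8460)
P = B + -2.10·ex + 2.35·ey = (-0.4016,2.1153)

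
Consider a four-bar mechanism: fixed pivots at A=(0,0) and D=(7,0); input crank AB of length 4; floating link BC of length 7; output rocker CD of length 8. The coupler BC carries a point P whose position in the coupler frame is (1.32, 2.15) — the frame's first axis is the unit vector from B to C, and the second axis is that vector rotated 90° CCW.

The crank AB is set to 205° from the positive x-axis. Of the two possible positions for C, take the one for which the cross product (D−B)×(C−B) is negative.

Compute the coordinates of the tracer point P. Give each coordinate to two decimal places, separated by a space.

A=(0,0), D=(7.00,0)
B = A + 4.00·(cos205°, sin205°) = (-3.6252, -1.6905)
|BD| = 10.7589
circle(B,7.00) ∩ circle(D,8.00): a=4.6823, h=5.2034
  candidates: C₊=(0.1814,4.1840) cross=55.983; C₋=(1.8165,-6.0936) cross=-55.983
  mode - wants cross < 0 → take C=(1.8165,-6.0936) (cross=-55.983)
ex = (C−B)/|BC| = (0.7774,-0.6290); ey = (0.6290,0.7774)
P = B + 1.32·ex + 2.15·ey = (-1.2467,-0.8494)

-1.25 -0.85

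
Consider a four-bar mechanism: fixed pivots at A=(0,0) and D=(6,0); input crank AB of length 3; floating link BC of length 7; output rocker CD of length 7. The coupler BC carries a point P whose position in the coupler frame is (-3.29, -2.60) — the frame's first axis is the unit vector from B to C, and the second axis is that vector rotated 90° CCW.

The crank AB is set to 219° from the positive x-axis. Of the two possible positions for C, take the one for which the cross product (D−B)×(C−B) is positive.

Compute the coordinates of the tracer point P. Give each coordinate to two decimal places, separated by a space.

-1.35 -5.97

A=(0,0), D=(6.00,0)
B = A + 3.00·(cos219°, sin219°) = (-2.3314, -1.8880)
|BD| = 8.5427
circle(B,7.00) ∩ circle(D,7.00): a=4.2713, h=5.5458
  candidates: C₊=(0.6086,4.4647) cross=47.376; C₋=(3.0599,-6.3526) cross=-47.376
  mode + wants cross > 0 → take C=(0.6086,4.4647) (cross=47.376)
ex = (C−B)/|BC| = (0.4200,0.9075); ey = (-0.9075,0.4200)
P = B + -3.29·ex + -2.60·ey = (-1.3537,-5.9657)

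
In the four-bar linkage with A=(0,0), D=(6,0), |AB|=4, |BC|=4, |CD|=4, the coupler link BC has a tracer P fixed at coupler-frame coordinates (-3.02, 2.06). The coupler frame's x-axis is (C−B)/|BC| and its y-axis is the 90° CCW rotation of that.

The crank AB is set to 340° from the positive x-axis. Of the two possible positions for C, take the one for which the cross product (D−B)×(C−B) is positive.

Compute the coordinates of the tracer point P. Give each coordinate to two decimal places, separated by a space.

2.39 -4.76

A=(0,0), D=(6.00,0)
B = A + 4.00·(cos340°, sin340°) = (3.7588, -1.3681)
|BD| = 2.6258
circle(B,4.00) ∩ circle(D,4.00): a=1.3129, h=3.7784
  candidates: C₊=(2.9108,2.5410) cross=9.921; C₋=(6.8480,-3.9091) cross=-9.921
  mode + wants cross > 0 → take C=(2.9108,2.5410) (cross=9.921)
ex = (C−B)/|BC| = (-0.2120,0.9773); ey = (-0.9773,-0.2120)
P = B + -3.02·ex + 2.06·ey = (2.3858,-4.7562)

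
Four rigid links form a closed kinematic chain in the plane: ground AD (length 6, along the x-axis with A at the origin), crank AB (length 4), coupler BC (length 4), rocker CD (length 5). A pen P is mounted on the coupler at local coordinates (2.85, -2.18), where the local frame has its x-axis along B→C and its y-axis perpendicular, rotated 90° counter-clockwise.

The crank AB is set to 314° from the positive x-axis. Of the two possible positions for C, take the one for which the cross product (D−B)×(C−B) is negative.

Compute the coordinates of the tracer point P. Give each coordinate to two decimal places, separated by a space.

4.04 -6.24

A=(0,0), D=(6.00,0)
B = A + 4.00·(cos314°, sin314°) = (2.7786, -2.8774)
|BD| = 4.3193
circle(B,4.00) ∩ circle(D,5.00): a=1.1178, h=3.8406
  candidates: C₊=(1.0538,0.7317) cross=16.589; C₋=(6.1708,-4.9971) cross=-16.589
  mode - wants cross < 0 → take C=(6.1708,-4.9971) (cross=-16.589)
ex = (C−B)/|BC| = (0.8480,-0.5299); ey = (0.5299,0.8480)
P = B + 2.85·ex + -2.18·ey = (4.0403,-6.2364)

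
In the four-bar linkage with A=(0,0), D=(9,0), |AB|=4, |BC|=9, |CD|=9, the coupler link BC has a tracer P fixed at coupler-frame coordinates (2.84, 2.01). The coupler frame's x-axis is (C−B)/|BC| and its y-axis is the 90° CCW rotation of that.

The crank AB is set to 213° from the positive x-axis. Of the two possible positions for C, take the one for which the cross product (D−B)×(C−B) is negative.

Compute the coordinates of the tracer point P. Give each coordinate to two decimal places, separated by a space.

0.12 -2.21

A=(0,0), D=(9.00,0)
B = A + 4.00·(cos213°, sin213°) = (-3.3547, -2.1786)
|BD| = 12.5453
circle(B,9.00) ∩ circle(D,9.00): a=6.2726, h=6.4540
  candidates: C₊=(1.7019,5.2666) cross=80.967; C₋=(3.9434,-7.4452) cross=-80.967
  mode - wants cross < 0 → take C=(3.9434,-7.4452) (cross=-80.967)
ex = (C−B)/|BC| = (0.8109,-0.5852); ey = (0.5852,0.8109)
P = B + 2.84·ex + 2.01·ey = (0.1245,-2.2106)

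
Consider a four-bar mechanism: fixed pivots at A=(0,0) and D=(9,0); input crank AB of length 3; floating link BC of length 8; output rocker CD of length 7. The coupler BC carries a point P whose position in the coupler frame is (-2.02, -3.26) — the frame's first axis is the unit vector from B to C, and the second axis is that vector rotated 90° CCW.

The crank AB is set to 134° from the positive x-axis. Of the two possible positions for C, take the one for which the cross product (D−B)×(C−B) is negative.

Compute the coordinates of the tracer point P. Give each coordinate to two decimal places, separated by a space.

A=(0,0), D=(9.00,0)
B = A + 3.00·(cos134°, sin134°) = (-2.0840, 2.1580)
|BD| = 11.2921
circle(B,8.00) ∩ circle(D,7.00): a=6.3102, h=4.9174
  candidates: C₊=(5.0497,5.7789) cross=55.528; C₋=(3.1702,-3.8747) cross=-55.528
  mode - wants cross < 0 → take C=(3.1702,-3.8747) (cross=-55.528)
ex = (C−B)/|BC| = (0.6568,-0.7541); ey = (0.7541,0.6568)
P = B + -2.02·ex + -3.26·ey = (-5.8690,1.5402)

-5.87 1.54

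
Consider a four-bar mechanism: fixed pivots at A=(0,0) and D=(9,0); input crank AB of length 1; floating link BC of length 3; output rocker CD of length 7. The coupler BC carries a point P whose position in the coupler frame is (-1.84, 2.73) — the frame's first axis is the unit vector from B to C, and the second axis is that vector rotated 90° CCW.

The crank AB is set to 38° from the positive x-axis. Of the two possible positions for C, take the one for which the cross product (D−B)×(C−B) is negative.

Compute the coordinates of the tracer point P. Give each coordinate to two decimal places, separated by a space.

2.23 3.57

A=(0,0), D=(9.00,0)
B = A + 1.00·(cos38°, sin38°) = (0.7880, 0.6157)
|BD| = 8.2350
circle(B,3.00) ∩ circle(D,7.00): a=1.6889, h=2.4795
  candidates: C₊=(2.6575,2.9619) cross=20.418; C₋=(2.2868,-1.9831) cross=-20.418
  mode - wants cross < 0 → take C=(2.2868,-1.9831) (cross=-20.418)
ex = (C−B)/|BC| = (0.4996,-0.8663); ey = (0.8663,0.4996)
P = B + -1.84·ex + 2.73·ey = (2.2337,3.5735)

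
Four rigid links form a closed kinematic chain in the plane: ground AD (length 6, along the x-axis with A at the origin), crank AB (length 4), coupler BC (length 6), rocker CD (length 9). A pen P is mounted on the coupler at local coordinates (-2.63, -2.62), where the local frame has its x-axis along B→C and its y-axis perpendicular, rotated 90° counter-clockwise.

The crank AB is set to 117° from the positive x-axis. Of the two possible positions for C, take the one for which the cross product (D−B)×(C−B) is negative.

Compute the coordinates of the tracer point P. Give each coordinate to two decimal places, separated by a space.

A=(0,0), D=(6.00,0)
B = A + 4.00·(cos117°, sin117°) = (-1.8160, 3.5640)
|BD| = 8.5902
circle(B,6.00) ∩ circle(D,9.00): a=1.6758, h=5.7612
  candidates: C₊=(2.0991,8.1107) cross=49.490; C₋=(-2.6815,-2.3732) cross=-49.490
  mode - wants cross < 0 → take C=(-2.6815,-2.3732) (cross=-49.490)
ex = (C−B)/|BC| = (-0.1443,-0.9895); ey = (0.9895,-0.1443)
P = B + -2.63·ex + -2.62·ey = (-4.0292,6.5445)

-4.03 6.54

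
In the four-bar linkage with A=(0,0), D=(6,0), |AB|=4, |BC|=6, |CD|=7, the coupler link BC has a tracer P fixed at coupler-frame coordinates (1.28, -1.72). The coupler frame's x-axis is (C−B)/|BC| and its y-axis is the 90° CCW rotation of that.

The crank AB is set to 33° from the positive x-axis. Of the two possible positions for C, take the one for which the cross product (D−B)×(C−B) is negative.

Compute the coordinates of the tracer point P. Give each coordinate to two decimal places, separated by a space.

A=(0,0), D=(6.00,0)
B = A + 4.00·(cos33°, sin33°) = (3.3547, 2.1786)
|BD| = 3.4269
circle(B,6.00) ∩ circle(D,7.00): a=-0.1833, h=5.9972
  candidates: C₊=(7.0257,6.9244) cross=20.552; C₋=(-0.5993,-2.3343) cross=-20.552
  mode - wants cross < 0 → take C=(-0.5993,-2.3343) (cross=-20.552)
ex = (C−B)/|BC| = (-0.6590,-0.7521); ey = (0.7521,-0.6590)
P = B + 1.28·ex + -1.72·ey = (1.2175,2.3493)

1.22 2.35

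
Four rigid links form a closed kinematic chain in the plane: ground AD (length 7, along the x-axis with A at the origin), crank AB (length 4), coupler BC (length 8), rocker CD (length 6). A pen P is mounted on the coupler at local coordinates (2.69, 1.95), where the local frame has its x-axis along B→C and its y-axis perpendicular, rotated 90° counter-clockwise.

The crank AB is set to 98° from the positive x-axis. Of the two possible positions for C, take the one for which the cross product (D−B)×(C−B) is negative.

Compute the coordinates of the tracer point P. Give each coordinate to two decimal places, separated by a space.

A=(0,0), D=(7.00,0)
B = A + 4.00·(cos98°, sin98°) = (-0.5567, 3.9611)
|BD| = 8.5319
circle(B,8.00) ∩ circle(D,6.00): a=5.9069, h=5.3953
  candidates: C₊=(7.1798,5.9973) cross=46.032; C₋=(2.1702,-3.5599) cross=-46.032
  mode - wants cross < 0 → take C=(2.1702,-3.5599) (cross=-46.032)
ex = (C−B)/|BC| = (0.3409,-0.9401); ey = (0.9401,0.3409)
P = B + 2.69·ex + 1.95·ey = (2.1934,2.0968)

2.19 2.10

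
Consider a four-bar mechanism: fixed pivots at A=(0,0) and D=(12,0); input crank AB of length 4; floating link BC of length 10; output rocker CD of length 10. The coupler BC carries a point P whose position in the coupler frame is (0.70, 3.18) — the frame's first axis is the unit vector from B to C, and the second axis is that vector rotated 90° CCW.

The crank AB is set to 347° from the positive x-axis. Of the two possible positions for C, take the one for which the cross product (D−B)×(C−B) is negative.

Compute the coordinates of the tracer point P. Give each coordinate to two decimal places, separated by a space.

A=(0,0), D=(12.00,0)
B = A + 4.00·(cos347°, sin347°) = (3.8975, -0.8998)
|BD| = 8.1523
circle(B,10.00) ∩ circle(D,10.00): a=4.0762, h=9.1315
  candidates: C₊=(6.9409,8.6258) cross=74.443; C₋=(8.9566,-9.5256) cross=-74.443
  mode - wants cross < 0 → take C=(8.9566,-9.5256) (cross=-74.443)
ex = (C−B)/|BC| = (0.5059,-0.8626); ey = (0.8626,0.5059)
P = B + 0.70·ex + 3.18·ey = (6.9946,0.1052)

6.99 0.11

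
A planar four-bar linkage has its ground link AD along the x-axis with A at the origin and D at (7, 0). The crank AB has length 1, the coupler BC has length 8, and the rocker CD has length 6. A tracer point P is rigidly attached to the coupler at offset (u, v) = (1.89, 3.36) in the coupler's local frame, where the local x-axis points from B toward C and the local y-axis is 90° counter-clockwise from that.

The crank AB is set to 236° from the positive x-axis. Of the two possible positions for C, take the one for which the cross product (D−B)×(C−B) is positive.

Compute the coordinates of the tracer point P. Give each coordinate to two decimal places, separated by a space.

A=(0,0), D=(7.00,0)
B = A + 1.00·(cos236°, sin236°) = (-0.5592, -0.8290)
|BD| = 7.6045
circle(B,8.00) ∩ circle(D,6.00): a=5.6433, h=5.6704
  candidates: C₊=(4.4323,5.4228) cross=43.121; C₋=(5.6686,-5.8504) cross=-43.121
  mode + wants cross > 0 → take C=(4.4323,5.4228) (cross=43.121)
ex = (C−B)/|BC| = (0.6239,0.7815); ey = (-0.7815,0.6239)
P = B + 1.89·ex + 3.36·ey = (-2.0057,2.7444)

-2.01 2.74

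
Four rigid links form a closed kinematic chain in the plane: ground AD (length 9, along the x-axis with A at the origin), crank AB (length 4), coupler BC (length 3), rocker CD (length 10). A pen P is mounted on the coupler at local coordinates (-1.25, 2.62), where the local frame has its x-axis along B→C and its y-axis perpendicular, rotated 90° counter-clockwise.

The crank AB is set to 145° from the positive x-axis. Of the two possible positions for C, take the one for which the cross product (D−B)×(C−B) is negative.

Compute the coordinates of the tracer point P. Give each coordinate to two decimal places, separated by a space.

A=(0,0), D=(9.00,0)
B = A + 4.00·(cos145°, sin145°) = (-3.2766, 2.2943)
|BD| = 12.4892
circle(B,3.00) ∩ circle(D,10.00): a=2.6014, h=1.4942
  candidates: C₊=(-0.4450,3.2852) cross=18.661; C₋=(-0.9940,0.3476) cross=-18.661
  mode - wants cross < 0 → take C=(-0.9940,0.3476) (cross=-18.661)
ex = (C−B)/|BC| = (0.7609,-0.6489); ey = (0.6489,0.7609)
P = B + -1.25·ex + 2.62·ey = (-2.5276,5.0989)

-2.53 5.10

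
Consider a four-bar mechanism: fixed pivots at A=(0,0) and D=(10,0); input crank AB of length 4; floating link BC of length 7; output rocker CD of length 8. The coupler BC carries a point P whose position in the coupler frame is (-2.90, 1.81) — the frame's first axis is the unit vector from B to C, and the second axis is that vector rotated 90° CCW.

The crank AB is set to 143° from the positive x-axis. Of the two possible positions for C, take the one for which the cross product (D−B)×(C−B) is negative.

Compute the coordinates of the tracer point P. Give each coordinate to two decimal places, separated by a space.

A=(0,0), D=(10.00,0)
B = A + 4.00·(cos143°, sin143°) = (-3.1945, 2.4073)
|BD| = 13.4123
circle(B,7.00) ∩ circle(D,8.00): a=6.1470, h=3.3488
  candidates: C₊=(3.4537,4.5984) cross=44.916; C₋=(2.2516,-1.9904) cross=-44.916
  mode - wants cross < 0 → take C=(2.2516,-1.9904) (cross=-44.916)
ex = (C−B)/|BC| = (0.7780,-0.6282); ey = (0.6282,0.7780)
P = B + -2.90·ex + 1.81·ey = (-4.3137,5.6374)

-4.31 5.64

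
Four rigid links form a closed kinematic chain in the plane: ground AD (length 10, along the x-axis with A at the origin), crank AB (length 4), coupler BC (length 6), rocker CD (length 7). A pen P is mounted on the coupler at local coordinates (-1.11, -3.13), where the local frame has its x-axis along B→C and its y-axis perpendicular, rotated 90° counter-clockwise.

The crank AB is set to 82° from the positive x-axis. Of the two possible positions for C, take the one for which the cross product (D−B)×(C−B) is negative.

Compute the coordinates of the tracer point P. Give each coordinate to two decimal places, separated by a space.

-2.75 3.61

A=(0,0), D=(10.00,0)
B = A + 4.00·(cos82°, sin82°) = (0.5567, 3.9611)
|BD| = 10.2404
circle(B,6.00) ∩ circle(D,7.00): a=4.4855, h=3.9850
  candidates: C₊=(6.2345,5.9009) cross=40.809; C₋=(3.1516,-1.4488) cross=-40.809
  mode - wants cross < 0 → take C=(3.1516,-1.4488) (cross=-40.809)
ex = (C−B)/|BC| = (0.4325,-0.9016); ey = (0.9016,0.4325)
P = B + -1.11·ex + -3.13·ey = (-2.7455,3.6082)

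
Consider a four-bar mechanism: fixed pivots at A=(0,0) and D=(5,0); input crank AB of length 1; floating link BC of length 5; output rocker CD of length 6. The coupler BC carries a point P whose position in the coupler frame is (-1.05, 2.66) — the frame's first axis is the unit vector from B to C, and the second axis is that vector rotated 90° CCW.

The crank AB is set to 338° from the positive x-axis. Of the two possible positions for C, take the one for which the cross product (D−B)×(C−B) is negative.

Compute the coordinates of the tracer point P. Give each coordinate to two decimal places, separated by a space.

3.27 1.26

A=(0,0), D=(5.00,0)
B = A + 1.00·(cos338°, sin338°) = (0.9272, -0.3746)
|BD| = 4.0900
circle(B,5.00) ∩ circle(D,6.00): a=0.7003, h=4.9507
  candidates: C₊=(1.1711,4.6194) cross=20.248; C₋=(2.0779,-5.2404) cross=-20.248
  mode - wants cross < 0 → take C=(2.0779,-5.2404) (cross=-20.248)
ex = (C−B)/|BC| = (0.2302,-0.9732); ey = (0.9732,0.2302)
P = B + -1.05·ex + 2.66·ey = (3.2741,1.2594)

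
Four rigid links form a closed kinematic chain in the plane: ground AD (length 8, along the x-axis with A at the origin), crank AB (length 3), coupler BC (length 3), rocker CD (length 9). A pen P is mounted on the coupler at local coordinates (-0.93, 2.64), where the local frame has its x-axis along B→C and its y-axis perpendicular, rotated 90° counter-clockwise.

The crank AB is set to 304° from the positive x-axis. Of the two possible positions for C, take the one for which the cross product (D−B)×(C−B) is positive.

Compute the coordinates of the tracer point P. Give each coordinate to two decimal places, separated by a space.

1.20 -5.25

A=(0,0), D=(8.00,0)
B = A + 3.00·(cos304°, sin304°) = (1.6776, -2.4871)
|BD| = 6.7940
circle(B,3.00) ∩ circle(D,9.00): a=-1.9018, h=2.3202
  candidates: C₊=(-0.9415,-1.0242) cross=15.763; C₋=(0.7572,-5.3424) cross=-15.763
  mode + wants cross > 0 → take C=(-0.9415,-1.0242) (cross=15.763)
ex = (C−B)/|BC| = (-0.8730,0.4877); ey = (-0.4877,-0.8730)
P = B + -0.93·ex + 2.64·ey = (1.2021,-5.2455)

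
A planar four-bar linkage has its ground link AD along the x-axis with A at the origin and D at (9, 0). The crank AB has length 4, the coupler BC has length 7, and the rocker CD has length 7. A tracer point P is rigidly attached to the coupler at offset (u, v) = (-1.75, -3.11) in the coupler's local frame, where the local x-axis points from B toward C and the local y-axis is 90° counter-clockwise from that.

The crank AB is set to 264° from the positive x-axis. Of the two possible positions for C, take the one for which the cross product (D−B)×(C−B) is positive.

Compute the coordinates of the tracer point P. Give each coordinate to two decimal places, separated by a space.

A=(0,0), D=(9.00,0)
B = A + 4.00·(cos264°, sin264°) = (-0.4181, -3.9781)
|BD| = 10.2238
circle(B,7.00) ∩ circle(D,7.00): a=5.1119, h=4.7821
  candidates: C₊=(2.4302,2.4162) cross=48.891; C₋=(6.1517,-6.3943) cross=-48.891
  mode + wants cross > 0 → take C=(2.4302,2.4162) (cross=48.891)
ex = (C−B)/|BC| = (0.4069,0.9135); ey = (-0.9135,0.4069)
P = B + -1.75·ex + -3.11·ey = (1.7107,-6.8421)

1.71 -6.84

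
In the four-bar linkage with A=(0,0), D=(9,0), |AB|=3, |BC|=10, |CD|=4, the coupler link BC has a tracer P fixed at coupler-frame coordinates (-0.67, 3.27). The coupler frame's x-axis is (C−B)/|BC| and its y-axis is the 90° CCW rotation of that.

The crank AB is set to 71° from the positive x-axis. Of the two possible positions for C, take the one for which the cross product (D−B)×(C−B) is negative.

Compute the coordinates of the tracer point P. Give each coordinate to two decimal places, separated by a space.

2.70 5.69

A=(0,0), D=(9.00,0)
B = A + 3.00·(cos71°, sin71°) = (0.9767, 2.8366)
|BD| = 8.5100
circle(B,10.00) ∩ circle(D,4.00): a=9.1904, h=3.9417
  candidates: C₊=(10.9554,3.4895) cross=33.544; C₋=(8.3277,-3.9431) cross=-33.544
  mode - wants cross < 0 → take C=(8.3277,-3.9431) (cross=-33.544)
ex = (C−B)/|BC| = (0.7351,-0.6780); ey = (0.6780,0.7351)
P = B + -0.67·ex + 3.27·ey = (2.7011,5.6946)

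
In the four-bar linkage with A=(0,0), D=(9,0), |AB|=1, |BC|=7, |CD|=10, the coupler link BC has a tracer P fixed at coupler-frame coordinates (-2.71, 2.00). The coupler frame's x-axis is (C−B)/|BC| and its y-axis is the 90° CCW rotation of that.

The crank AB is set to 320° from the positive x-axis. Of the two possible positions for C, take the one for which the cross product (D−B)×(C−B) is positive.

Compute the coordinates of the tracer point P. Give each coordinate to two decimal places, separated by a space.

A=(0,0), D=(9.00,0)
B = A + 1.00·(cos320°, sin320°) = (0.7660, -0.6428)
|BD| = 8.2590
circle(B,7.00) ∩ circle(D,10.00): a=1.0420, h=6.9220
  candidates: C₊=(1.2661,6.3393) cross=57.169; C₋=(2.3436,-7.4627) cross=-57.169
  mode + wants cross > 0 → take C=(1.2661,6.3393) (cross=57.169)
ex = (C−B)/|BC| = (0.0714,0.9974); ey = (-0.9974,0.0714)
P = B + -2.71·ex + 2.00·ey = (-1.4224,-3.2030)

-1.42 -3.20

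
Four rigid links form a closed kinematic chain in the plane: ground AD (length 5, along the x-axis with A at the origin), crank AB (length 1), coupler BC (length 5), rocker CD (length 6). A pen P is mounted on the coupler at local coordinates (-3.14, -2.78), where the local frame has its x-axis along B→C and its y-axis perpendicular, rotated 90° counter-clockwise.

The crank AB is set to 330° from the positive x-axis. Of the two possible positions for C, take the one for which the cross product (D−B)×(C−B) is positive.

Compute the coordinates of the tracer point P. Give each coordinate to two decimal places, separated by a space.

3.54 -3.73

A=(0,0), D=(5.00,0)
B = A + 1.00·(cos330°, sin330°) = (0.8660, -0.5000)
|BD| = 4.1641
circle(B,5.00) ∩ circle(D,6.00): a=0.7612, h=4.9417
  candidates: C₊=(1.0284,4.4974) cross=20.578; C₋=(2.2151,-5.3146) cross=-20.578
  mode + wants cross > 0 → take C=(1.0284,4.4974) (cross=20.578)
ex = (C−B)/|BC| = (0.0325,0.9995); ey = (-0.9995,0.0325)
P = B + -3.14·ex + -2.78·ey = (3.5426,-3.7286)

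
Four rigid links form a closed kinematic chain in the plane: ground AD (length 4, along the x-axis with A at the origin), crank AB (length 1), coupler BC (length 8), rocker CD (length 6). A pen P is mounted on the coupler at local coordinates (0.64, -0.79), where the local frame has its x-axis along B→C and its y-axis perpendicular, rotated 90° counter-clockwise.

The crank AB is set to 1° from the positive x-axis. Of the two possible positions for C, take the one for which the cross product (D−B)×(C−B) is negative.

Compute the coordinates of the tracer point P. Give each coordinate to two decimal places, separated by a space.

A=(0,0), D=(4.00,0)
B = A + 1.00·(cos1°, sin1°) = (0.9998, 0.0175)
|BD| = 3.0002
circle(B,8.00) ∩ circle(D,6.00): a=6.1665, h=5.0966
  candidates: C₊=(7.1958,5.0780) cross=15.291; C₋=(7.1365,-5.1149) cross=-15.291
  mode - wants cross < 0 → take C=(7.1365,-5.1149) (cross=-15.291)
ex = (C−B)/|BC| = (0.7671,-0.6415); ey = (0.6415,0.7671)
P = B + 0.64·ex + -0.79·ey = (0.9840,-0.9991)

0.98 -1.00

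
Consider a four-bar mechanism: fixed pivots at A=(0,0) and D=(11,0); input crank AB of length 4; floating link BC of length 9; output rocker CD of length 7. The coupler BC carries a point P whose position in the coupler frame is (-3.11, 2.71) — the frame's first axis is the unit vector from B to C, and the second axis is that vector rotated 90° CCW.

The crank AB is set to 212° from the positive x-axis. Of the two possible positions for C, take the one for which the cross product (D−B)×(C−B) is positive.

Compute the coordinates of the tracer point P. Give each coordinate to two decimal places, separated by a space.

A=(0,0), D=(11.00,0)
B = A + 4.00·(cos212°, sin212°) = (-3.3922, -2.1197)
|BD| = 14.5474
circle(B,9.00) ∩ circle(D,7.00): a=8.3736, h=3.2990
  candidates: C₊=(4.4113,2.3642) cross=47.992; C₋=(5.3727,-4.1634) cross=-47.992
  mode + wants cross > 0 → take C=(4.4113,2.3642) (cross=47.992)
ex = (C−B)/|BC| = (0.8671,0.4982); ey = (-0.4982,0.8671)
P = B + -3.11·ex + 2.71·ey = (-7.4389,-1.3194)

-7.44 -1.32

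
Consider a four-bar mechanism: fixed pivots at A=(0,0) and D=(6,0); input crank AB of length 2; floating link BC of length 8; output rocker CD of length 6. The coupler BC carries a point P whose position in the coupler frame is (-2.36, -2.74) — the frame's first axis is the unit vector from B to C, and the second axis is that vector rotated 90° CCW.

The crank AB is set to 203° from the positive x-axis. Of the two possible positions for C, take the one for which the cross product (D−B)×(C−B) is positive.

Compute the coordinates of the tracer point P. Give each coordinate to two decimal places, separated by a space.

A=(0,0), D=(6.00,0)
B = A + 2.00·(cos203°, sin203°) = (-1.8410, -0.7815)
|BD| = 7.8799
circle(B,8.00) ∩ circle(D,6.00): a=5.7166, h=5.5965
  candidates: C₊=(3.2924,5.3543) cross=44.099; C₋=(4.4024,-5.7834) cross=-44.099
  mode + wants cross > 0 → take C=(3.2924,5.3543) (cross=44.099)
ex = (C−B)/|BC| = (0.6417,0.7670); ey = (-0.7670,0.6417)
P = B + -2.36·ex + -2.74·ey = (-1.2539,-4.3497)

-1.25 -4.35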